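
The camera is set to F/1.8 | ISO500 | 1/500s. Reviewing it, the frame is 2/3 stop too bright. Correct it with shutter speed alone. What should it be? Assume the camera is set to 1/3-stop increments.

Overexposed by 2/3 stop → need 2/3 stop darker.
Shutter speed: 1/500 → 1/640 → 1/800.

1/800s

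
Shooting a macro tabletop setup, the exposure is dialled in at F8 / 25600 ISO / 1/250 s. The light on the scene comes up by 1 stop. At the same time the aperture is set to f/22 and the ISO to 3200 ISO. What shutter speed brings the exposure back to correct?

1/8s

Scene light: 1 stop brighter.
Aperture: f/8 → f/11 → f/16 → f/22 — 3 stops smaller aperture (darker).
ISO: 25600 → 12800 → 6400 → 3200 — 3 stops dropped (darker).
Net so far: 5 stops darker. Shutter speed: 1/250 → 1/125 → 1/60 → 1/30 → 1/15 → 1/8.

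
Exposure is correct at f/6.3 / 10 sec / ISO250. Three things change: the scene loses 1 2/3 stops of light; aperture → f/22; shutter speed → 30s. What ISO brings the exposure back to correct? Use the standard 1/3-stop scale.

Scene light: 1 2/3 stops darker.
Aperture: f/6.3 → f/7.1 → f/8 → f/9 → f/10 → f/11 → f/13 → f/14 → f/16 → f/18 → f/20 → f/22 — 3 2/3 stops smaller aperture (darker).
Shutter speed: 10 → 13 → 15 → 20 → 25 → 30 — 1 2/3 stops slower (brighter).
Net so far: 3 2/3 stops darker. ISO: 250 → 320 → 400 → 500 → 640 → 800 → 1000 → 1250 → 1600 → 2000 → 2500 → 3200.

ISO 3200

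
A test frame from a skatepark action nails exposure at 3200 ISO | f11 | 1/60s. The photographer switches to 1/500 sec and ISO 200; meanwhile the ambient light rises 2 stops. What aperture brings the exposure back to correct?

f/2

Scene light: 2 stops brighter.
Shutter speed: 1/60 → 1/125 → 1/250 → 1/500 — 3 stops faster (darker).
ISO: 3200 → 1600 → 800 → 400 → 200 — 4 stops dropped (darker).
Net so far: 5 stops darker. Aperture: f/11 → f/8 → f/5.6 → f/4 → f/2.8 → f/2.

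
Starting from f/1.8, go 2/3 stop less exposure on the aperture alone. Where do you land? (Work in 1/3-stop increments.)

f/2.2

Aperture: f/1.8 → f/2 → f/2.2 — 2/3 stop stopped down (darker).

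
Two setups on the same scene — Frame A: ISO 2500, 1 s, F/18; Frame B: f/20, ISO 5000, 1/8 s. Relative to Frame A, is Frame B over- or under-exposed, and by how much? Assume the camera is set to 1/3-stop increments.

Aperture: f/18 → f/20 — 1/3 stop narrower (darker).
Shutter speed: 1 → 0.8 → 0.6 → 0.5 → 0.4 → 0.3 → 1/4 → 1/5 → 1/6 → 1/8 — 3 stops shorter (darker).
ISO: 2500 → 3200 → 4000 → 5000 — 1 stop raised (brighter).
Net: −1/3 −3 +1 = −2 1/3 stops.

2 1/3 stops darker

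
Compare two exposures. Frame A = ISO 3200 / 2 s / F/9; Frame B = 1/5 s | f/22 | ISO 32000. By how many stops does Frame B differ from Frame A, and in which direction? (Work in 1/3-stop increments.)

Aperture: f/9 → f/10 → f/11 → f/13 → f/14 → f/16 → f/18 → f/20 → f/22 — 2 2/3 stops smaller aperture (darker).
Shutter speed: 2 → 1.6 → 1.3 → 1 → 0.8 → 0.6 → 0.5 → 0.4 → 0.3 → 1/4 → 1/5 — 3 1/3 stops shorter (darker).
ISO: 3200 → 4000 → 5000 → 6400 → 8000 → 10000 → 12800 → 16000 → 20000 → 25600 → 32000 — 3 1/3 stops raised (brighter).
Net: −2 2/3 −3 1/3 +3 1/3 = −2 2/3 stops.

2 2/3 stops darker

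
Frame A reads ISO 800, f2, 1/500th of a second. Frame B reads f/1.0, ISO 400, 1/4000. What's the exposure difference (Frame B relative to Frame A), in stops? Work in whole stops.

Aperture: f/2 → f/1.4 → f/1.0 — 2 stops opened up (brighter).
Shutter speed: 1/500 → 1/1000 → 1/2000 → 1/4000 — 3 stops shorter (darker).
ISO: 800 → 400 — 1 stop dropped (darker).
Net: +2 −3 −1 = −2 stops.

2 stops darker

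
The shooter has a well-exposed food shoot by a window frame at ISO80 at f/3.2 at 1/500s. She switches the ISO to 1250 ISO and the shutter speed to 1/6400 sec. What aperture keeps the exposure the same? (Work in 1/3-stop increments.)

f/3.5

ISO: 80 → 100 → 125 → 160 → 200 → 250 → 320 → 400 → 500 → 640 → 800 → 1000 → 1250 — 4 stops higher (brighter).
Shutter speed: 1/500 → 1/640 → 1/800 → 1/1000 → 1/1250 → 1/1600 → 1/2000 → 1/2500 → 1/3200 → 1/4000 → 1/5000 → 1/6400 — 3 2/3 stops shorter (darker).
Net change so far: 1/3 stop brighter. Offset with the aperture: f/3.2 → f/3.5.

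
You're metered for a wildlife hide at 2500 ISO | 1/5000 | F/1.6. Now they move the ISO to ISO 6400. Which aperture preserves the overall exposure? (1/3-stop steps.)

ISO: 2500 → 3200 → 4000 → 5000 → 6400 — 1 1/3 stops higher (brighter).
Need 1 1/3 stops darker from the aperture: f/1.6 → f/1.8 → f/2 → f/2.2 → f/2.5.

f/2.5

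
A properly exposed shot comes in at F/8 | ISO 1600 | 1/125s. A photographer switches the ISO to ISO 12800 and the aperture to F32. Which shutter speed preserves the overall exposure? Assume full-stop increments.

1/60s

ISO: 1600 → 3200 → 6400 → 12800 — 3 stops raised (brighter).
Aperture: f/8 → f/11 → f/16 → f/22 → f/32 — 4 stops stopped down (darker).
Net change so far: 1 stop darker. Offset with the shutter speed: 1/125 → 1/60.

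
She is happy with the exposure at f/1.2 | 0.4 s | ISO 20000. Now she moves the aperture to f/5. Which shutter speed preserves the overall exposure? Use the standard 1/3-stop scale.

6 s

Aperture: f/1.2 → f/1.4 → f/1.6 → f/1.8 → f/2 → f/2.2 → f/2.5 → f/2.8 → f/3.2 → f/3.5 → f/4 → f/4.5 → f/5 — 4 stops narrower (darker).
Need 4 stops brighter from the shutter speed: 0.4 → 0.5 → 0.6 → 0.8 → 1 → 1.3 → 1.6 → 2 → 2.5 → 3.2 → 4 → 5 → 6.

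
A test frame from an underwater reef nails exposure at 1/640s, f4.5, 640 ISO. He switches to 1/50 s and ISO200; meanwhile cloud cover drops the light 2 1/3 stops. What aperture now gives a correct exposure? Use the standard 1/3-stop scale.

Scene light: 2 1/3 stops darker.
Shutter speed: 1/640 → 1/500 → 1/400 → 1/320 → 1/250 → 1/200 → 1/160 → 1/125 → 1/100 → 1/80 → 1/60 → 1/50 — 3 2/3 stops slower (brighter).
ISO: 640 → 500 → 400 → 320 → 250 → 200 — 1 2/3 stops lower (darker).
Net so far: 1/3 stop darker. Aperture: f/4.5 → f/4.

f/4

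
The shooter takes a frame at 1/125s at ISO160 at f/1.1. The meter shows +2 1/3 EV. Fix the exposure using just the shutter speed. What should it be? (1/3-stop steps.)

1/640s

Overexposed by 2 1/3 stops → need 2 1/3 stops darker.
Shutter speed: 1/125 → 1/160 → 1/200 → 1/250 → 1/320 → 1/400 → 1/500 → 1/640.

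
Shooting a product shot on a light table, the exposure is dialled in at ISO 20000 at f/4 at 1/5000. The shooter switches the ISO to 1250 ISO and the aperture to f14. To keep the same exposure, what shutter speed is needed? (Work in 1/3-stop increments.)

ISO: 20000 → 16000 → 12800 → 10000 → 8000 → 6400 → 5000 → 4000 → 3200 → 2500 → 2000 → 1600 → 1250 — 4 stops lower (darker).
Aperture: f/4 → f/4.5 → f/5 → f/5.6 → f/6.3 → f/7.1 → f/8 → f/9 → f/10 → f/11 → f/13 → f/14 — 3 2/3 stops narrower (darker).
Net change so far: 7 2/3 stops darker. Offset with the shutter speed: 1/5000 → 1/4000 → 1/3200 → 1/2500 → 1/2000 → 1/1600 → 1/1250 → 1/1000 → 1/800 → 1/640 → 1/500 → 1/400 → 1/320 → 1/250 → 1/200 → 1/160 → 1/125 → 1/100 → 1/80 → 1/60 → 1/50 → 1/40 → 1/30 → 1/25.

1/25s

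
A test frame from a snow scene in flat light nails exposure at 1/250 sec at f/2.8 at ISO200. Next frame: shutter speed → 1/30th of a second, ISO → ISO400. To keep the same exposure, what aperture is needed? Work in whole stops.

Shutter speed: 1/250 → 1/125 → 1/60 → 1/30 — 3 stops longer (brighter).
ISO: 200 → 400 — 1 stop higher (brighter).
Net change so far: 4 stops brighter. Offset with the aperture: f/2.8 → f/4 → f/5.6 → f/8 → f/11.

f/11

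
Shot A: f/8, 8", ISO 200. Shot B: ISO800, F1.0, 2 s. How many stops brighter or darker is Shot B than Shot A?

Aperture: f/8 → f/5.6 → f/4 → f/2.8 → f/2 → f/1.4 → f/1.0 — 6 stops opened up (brighter).
Shutter speed: 8 → 4 → 2 — 2 stops shorter (darker).
ISO: 200 → 400 → 800 — 2 stops raised (brighter).
Net: +6 −2 +2 = +6 stops.

6 stops brighter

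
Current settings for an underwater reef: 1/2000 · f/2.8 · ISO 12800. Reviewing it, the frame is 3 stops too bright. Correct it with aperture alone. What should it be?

f/8

Overexposed by 3 stops → need 3 stops darker.
Aperture: f/2.8 → f/4 → f/5.6 → f/8.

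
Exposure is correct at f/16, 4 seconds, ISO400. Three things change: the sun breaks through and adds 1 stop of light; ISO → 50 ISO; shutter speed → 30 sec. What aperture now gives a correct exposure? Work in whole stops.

f/22

Scene light: 1 stop brighter.
ISO: 400 → 200 → 100 → 50 — 3 stops lower (darker).
Shutter speed: 4 → 8 → 15 → 30 — 3 stops slower (brighter).
Net so far: 1 stop brighter. Aperture: f/16 → f/22.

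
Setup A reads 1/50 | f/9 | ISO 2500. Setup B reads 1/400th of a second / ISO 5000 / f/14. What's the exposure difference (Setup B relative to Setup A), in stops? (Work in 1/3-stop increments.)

3 1/3 stops darker

Aperture: f/9 → f/10 → f/11 → f/13 → f/14 — 1 1/3 stops stopped down (darker).
Shutter speed: 1/50 → 1/60 → 1/80 → 1/100 → 1/125 → 1/160 → 1/200 → 1/250 → 1/320 → 1/400 — 3 stops shorter (darker).
ISO: 2500 → 3200 → 4000 → 5000 — 1 stop higher (brighter).
Net: −1 1/3 −3 +1 = −3 1/3 stops.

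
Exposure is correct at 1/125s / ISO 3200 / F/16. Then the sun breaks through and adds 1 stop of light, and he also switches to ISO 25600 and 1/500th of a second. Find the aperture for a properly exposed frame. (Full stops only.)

Scene light: 1 stop brighter.
ISO: 3200 → 6400 → 12800 → 25600 — 3 stops raised (brighter).
Shutter speed: 1/125 → 1/250 → 1/500 — 2 stops shorter (darker).
Net so far: 2 stops brighter. Aperture: f/16 → f/22 → f/32.

f/32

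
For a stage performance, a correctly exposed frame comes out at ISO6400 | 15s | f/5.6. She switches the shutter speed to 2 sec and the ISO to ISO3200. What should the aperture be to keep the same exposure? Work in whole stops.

Shutter speed: 15 → 8 → 4 → 2 — 3 stops shorter (darker).
ISO: 6400 → 3200 — 1 stop lower (darker).
Net change so far: 4 stops darker. Offset with the aperture: f/5.6 → f/4 → f/2.8 → f/2 → f/1.4.

f/1.4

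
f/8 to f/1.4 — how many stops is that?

f/8 → f/5.6 → f/4 → f/2.8 → f/2 → f/1.4 — count the steps: 5 stops.

5 stops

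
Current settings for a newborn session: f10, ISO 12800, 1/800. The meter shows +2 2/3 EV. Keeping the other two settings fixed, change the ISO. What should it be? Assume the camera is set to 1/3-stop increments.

Overexposed by 2 2/3 stops → need 2 2/3 stops darker.
ISO: 12800 → 10000 → 8000 → 6400 → 5000 → 4000 → 3200 → 2500 → 2000.

ISO 2000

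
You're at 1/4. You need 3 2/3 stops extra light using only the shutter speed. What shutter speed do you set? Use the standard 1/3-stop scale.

3.2 s

Shutter speed: 1/4 → 0.3 → 0.4 → 0.5 → 0.6 → 0.8 → 1 → 1.3 → 1.6 → 2 → 2.5 → 3.2 — 3 2/3 stops slower (brighter).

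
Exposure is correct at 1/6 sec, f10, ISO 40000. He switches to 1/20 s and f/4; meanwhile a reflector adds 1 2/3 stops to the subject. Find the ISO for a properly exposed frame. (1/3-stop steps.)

ISO 6400

Scene light: 1 2/3 stops brighter.
Shutter speed: 1/6 → 1/8 → 1/10 → 1/13 → 1/15 → 1/20 — 1 2/3 stops shorter (darker).
Aperture: f/10 → f/9 → f/8 → f/7.1 → f/6.3 → f/5.6 → f/5 → f/4.5 → f/4 — 2 2/3 stops opened up (brighter).
Net so far: 2 2/3 stops brighter. ISO: 40000 → 32000 → 25600 → 20000 → 16000 → 12800 → 10000 → 8000 → 6400.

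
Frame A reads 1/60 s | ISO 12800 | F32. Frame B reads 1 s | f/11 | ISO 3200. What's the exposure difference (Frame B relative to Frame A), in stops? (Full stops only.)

7 stops brighter

Aperture: f/32 → f/22 → f/16 → f/11 — 3 stops opened up (brighter).
Shutter speed: 1/60 → 1/30 → 1/15 → 1/8 → 1/4 → 1/2 → 1 — 6 stops longer (brighter).
ISO: 12800 → 6400 → 3200 — 2 stops dropped (darker).
Net: +3 +6 −2 = +7 stops.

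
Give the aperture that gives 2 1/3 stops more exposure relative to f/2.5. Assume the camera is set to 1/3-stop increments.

Aperture: f/2.5 → f/2.2 → f/2 → f/1.8 → f/1.6 → f/1.4 → f/1.2 → f/1.1 — 2 1/3 stops opened up (brighter).

f/1.1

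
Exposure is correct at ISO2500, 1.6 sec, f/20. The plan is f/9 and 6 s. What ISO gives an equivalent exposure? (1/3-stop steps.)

Aperture: f/20 → f/18 → f/16 → f/14 → f/13 → f/11 → f/10 → f/9 — 2 1/3 stops wider (brighter).
Shutter speed: 1.6 → 2 → 2.5 → 3.2 → 4 → 5 → 6 — 2 stops longer (brighter).
Net change so far: 4 1/3 stops brighter. Offset with the ISO: 2500 → 2000 → 1600 → 1250 → 1000 → 800 → 640 → 500 → 400 → 320 → 250 → 200 → 160 → 125.

ISO 125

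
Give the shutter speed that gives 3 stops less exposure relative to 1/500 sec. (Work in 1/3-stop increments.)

Shutter speed: 1/500 → 1/640 → 1/800 → 1/1000 → 1/1250 → 1/1600 → 1/2000 → 1/2500 → 1/3200 → 1/4000 — 3 stops faster (darker).

1/4000s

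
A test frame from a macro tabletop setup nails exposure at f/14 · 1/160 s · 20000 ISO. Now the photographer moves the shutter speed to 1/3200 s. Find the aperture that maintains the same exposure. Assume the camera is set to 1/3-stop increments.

f/3.2

Shutter speed: 1/160 → 1/200 → 1/250 → 1/320 → 1/400 → 1/500 → 1/640 → 1/800 → 1/1000 → 1/1250 → 1/1600 → 1/2000 → 1/2500 → 1/3200 — 4 1/3 stops shorter (darker).
Need 4 1/3 stops brighter from the aperture: f/14 → f/13 → f/11 → f/10 → f/9 → f/8 → f/7.1 → f/6.3 → f/5.6 → f/5 → f/4.5 → f/4 → f/3.5 → f/3.2.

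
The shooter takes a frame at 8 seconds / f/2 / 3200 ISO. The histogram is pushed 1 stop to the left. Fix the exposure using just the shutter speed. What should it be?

15 s

Underexposed by 1 stop → need 1 stop brighter.
Shutter speed: 8 → 15.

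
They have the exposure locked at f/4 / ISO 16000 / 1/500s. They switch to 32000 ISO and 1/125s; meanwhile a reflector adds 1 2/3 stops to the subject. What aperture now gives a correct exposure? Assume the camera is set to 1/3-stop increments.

Scene light: 1 2/3 stops brighter.
ISO: 16000 → 20000 → 25600 → 32000 — 1 stop higher (brighter).
Shutter speed: 1/500 → 1/400 → 1/320 → 1/250 → 1/200 → 1/160 → 1/125 — 2 stops longer (brighter).
Net so far: 4 2/3 stops brighter. Aperture: f/4 → f/4.5 → f/5 → f/5.6 → f/6.3 → f/7.1 → f/8 → f/9 → f/10 → f/11 → f/13 → f/14 → f/16 → f/18 → f/20.

f/20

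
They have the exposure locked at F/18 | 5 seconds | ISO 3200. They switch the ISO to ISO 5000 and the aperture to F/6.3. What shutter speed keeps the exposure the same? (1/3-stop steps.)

ISO: 3200 → 4000 → 5000 — 2/3 stop higher (brighter).
Aperture: f/18 → f/16 → f/14 → f/13 → f/11 → f/10 → f/9 → f/8 → f/7.1 → f/6.3 — 3 stops opened up (brighter).
Net change so far: 3 2/3 stops brighter. Offset with the shutter speed: 5 → 4 → 3.2 → 2.5 → 2 → 1.6 → 1.3 → 1 → 0.8 → 0.6 → 0.5 → 0.4.

0.4 s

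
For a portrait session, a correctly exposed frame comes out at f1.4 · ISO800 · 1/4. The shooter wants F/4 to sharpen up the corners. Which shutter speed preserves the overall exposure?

Aperture: f/1.4 → f/2 → f/2.8 → f/4 — 3 stops stopped down (darker).
Need 3 stops brighter from the shutter speed: 1/4 → 1/2 → 1 → 2.

2 s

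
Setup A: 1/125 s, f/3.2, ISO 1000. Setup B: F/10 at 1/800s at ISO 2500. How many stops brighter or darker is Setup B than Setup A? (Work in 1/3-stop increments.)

Aperture: f/3.2 → f/3.5 → f/4 → f/4.5 → f/5 → f/5.6 → f/6.3 → f/7.1 → f/8 → f/9 → f/10 — 3 1/3 stops narrower (darker).
Shutter speed: 1/125 → 1/160 → 1/200 → 1/250 → 1/320 → 1/400 → 1/500 → 1/640 → 1/800 — 2 2/3 stops shorter (darker).
ISO: 1000 → 1250 → 1600 → 2000 → 2500 — 1 1/3 stops raised (brighter).
Net: −3 1/3 −2 2/3 +1 1/3 = −4 2/3 stops.

4 2/3 stops darker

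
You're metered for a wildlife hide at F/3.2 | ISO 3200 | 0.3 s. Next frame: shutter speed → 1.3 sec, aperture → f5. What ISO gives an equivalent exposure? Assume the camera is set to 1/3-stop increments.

ISO 2000

Shutter speed: 0.3 → 0.4 → 0.5 → 0.6 → 0.8 → 1 → 1.3 — 2 stops slower (brighter).
Aperture: f/3.2 → f/3.5 → f/4 → f/4.5 → f/5 — 1 1/3 stops stopped down (darker).
Net change so far: 2/3 stop brighter. Offset with the ISO: 3200 → 2500 → 2000.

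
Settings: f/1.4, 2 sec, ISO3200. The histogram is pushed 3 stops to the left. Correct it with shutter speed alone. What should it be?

15 s

Underexposed by 3 stops → need 3 stops brighter.
Shutter speed: 2 → 4 → 8 → 15.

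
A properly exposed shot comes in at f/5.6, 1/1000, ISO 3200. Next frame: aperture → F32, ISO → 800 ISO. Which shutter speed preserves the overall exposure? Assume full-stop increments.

1/8s

Aperture: f/5.6 → f/8 → f/11 → f/16 → f/22 → f/32 — 5 stops smaller aperture (darker).
ISO: 3200 → 1600 → 800 — 2 stops dropped (darker).
Net change so far: 7 stops darker. Offset with the shutter speed: 1/1000 → 1/500 → 1/250 → 1/125 → 1/60 → 1/30 → 1/15 → 1/8.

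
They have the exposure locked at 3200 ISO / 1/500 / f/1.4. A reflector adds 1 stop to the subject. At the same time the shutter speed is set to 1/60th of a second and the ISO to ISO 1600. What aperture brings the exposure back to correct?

Scene light: 1 stop brighter.
Shutter speed: 1/500 → 1/250 → 1/125 → 1/60 — 3 stops longer (brighter).
ISO: 3200 → 1600 — 1 stop lower (darker).
Net so far: 3 stops brighter. Aperture: f/1.4 → f/2 → f/2.8 → f/4.

f/4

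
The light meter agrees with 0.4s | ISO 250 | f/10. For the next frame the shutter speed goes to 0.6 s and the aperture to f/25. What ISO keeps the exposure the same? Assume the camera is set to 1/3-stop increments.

ISO 1000

Shutter speed: 0.4 → 0.5 → 0.6 — 2/3 stop longer (brighter).
Aperture: f/10 → f/11 → f/13 → f/14 → f/16 → f/18 → f/20 → f/22 → f/25 — 2 2/3 stops smaller aperture (darker).
Net change so far: 2 stops darker. Offset with the ISO: 250 → 320 → 400 → 500 → 640 → 800 → 1000.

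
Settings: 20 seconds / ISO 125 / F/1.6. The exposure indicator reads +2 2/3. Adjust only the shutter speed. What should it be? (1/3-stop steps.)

3.2 s

Overexposed by 2 2/3 stops → need 2 2/3 stops darker.
Shutter speed: 20 → 15 → 13 → 10 → 8 → 6 → 5 → 4 → 3.2.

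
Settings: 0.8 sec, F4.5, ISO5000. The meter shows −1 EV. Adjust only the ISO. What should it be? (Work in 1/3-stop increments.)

ISO 10000

Underexposed by 1 stop → need 1 stop brighter.
ISO: 5000 → 6400 → 8000 → 10000.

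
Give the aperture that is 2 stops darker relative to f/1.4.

f/2.8

Aperture: f/1.4 → f/2 → f/2.8 — 2 stops stopped down (darker).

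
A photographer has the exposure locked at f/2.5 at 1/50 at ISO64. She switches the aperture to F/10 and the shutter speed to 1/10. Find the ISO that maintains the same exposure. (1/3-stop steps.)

Aperture: f/2.5 → f/2.8 → f/3.2 → f/3.5 → f/4 → f/4.5 → f/5 → f/5.6 → f/6.3 → f/7.1 → f/8 → f/9 → f/10 — 4 stops narrower (darker).
Shutter speed: 1/50 → 1/40 → 1/30 → 1/25 → 1/20 → 1/15 → 1/13 → 1/10 — 2 1/3 stops longer (brighter).
Net change so far: 1 2/3 stops darker. Offset with the ISO: 64 → 80 → 100 → 125 → 160 → 200.

ISO 200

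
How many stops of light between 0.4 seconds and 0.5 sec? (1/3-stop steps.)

1/3 stop

0.4 → 0.5 — count the steps: 1 third-stops = 1/3 stop.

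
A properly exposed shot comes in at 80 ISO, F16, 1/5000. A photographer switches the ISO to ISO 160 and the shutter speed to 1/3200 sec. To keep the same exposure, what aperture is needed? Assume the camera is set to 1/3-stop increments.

f/29

ISO: 80 → 100 → 125 → 160 — 1 stop raised (brighter).
Shutter speed: 1/5000 → 1/4000 → 1/3200 — 2/3 stop longer (brighter).
Net change so far: 1 2/3 stops brighter. Offset with the aperture: f/16 → f/18 → f/20 → f/22 → f/25 → f/29.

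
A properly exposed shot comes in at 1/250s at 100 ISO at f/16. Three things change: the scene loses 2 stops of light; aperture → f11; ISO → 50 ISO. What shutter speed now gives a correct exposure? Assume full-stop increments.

1/60s

Scene light: 2 stops darker.
Aperture: f/16 → f/11 — 1 stop wider (brighter).
ISO: 100 → 50 — 1 stop lower (darker).
Net so far: 2 stops darker. Shutter speed: 1/250 → 1/125 → 1/60.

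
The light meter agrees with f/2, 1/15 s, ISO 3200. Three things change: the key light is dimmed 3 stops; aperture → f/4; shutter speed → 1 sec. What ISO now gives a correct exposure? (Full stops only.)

ISO 6400

Scene light: 3 stops darker.
Aperture: f/2 → f/2.8 → f/4 — 2 stops stopped down (darker).
Shutter speed: 1/15 → 1/8 → 1/4 → 1/2 → 1 — 4 stops slower (brighter).
Net so far: 1 stop darker. ISO: 3200 → 6400.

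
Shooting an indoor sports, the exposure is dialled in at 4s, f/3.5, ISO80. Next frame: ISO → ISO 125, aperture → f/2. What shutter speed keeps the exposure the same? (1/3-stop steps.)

ISO: 80 → 100 → 125 — 2/3 stop higher (brighter).
Aperture: f/3.5 → f/3.2 → f/2.8 → f/2.5 → f/2.2 → f/2 — 1 2/3 stops opened up (brighter).
Net change so far: 2 1/3 stops brighter. Offset with the shutter speed: 4 → 3.2 → 2.5 → 2 → 1.6 → 1.3 → 1 → 0.8.

0.8 s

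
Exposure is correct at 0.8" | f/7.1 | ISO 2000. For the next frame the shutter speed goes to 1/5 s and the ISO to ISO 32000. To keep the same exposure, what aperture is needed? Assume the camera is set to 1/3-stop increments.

f/14

Shutter speed: 0.8 → 0.6 → 0.5 → 0.4 → 0.3 → 1/4 → 1/5 — 2 stops faster (darker).
ISO: 2000 → 2500 → 3200 → 4000 → 5000 → 6400 → 8000 → 10000 → 12800 → 16000 → 20000 → 25600 → 32000 — 4 stops raised (brighter).
Net change so far: 2 stops brighter. Offset with the aperture: f/7.1 → f/8 → f/9 → f/10 → f/11 → f/13 → f/14.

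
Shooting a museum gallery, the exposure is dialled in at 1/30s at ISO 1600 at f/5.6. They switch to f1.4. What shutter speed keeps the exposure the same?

1/500s

Aperture: f/5.6 → f/4 → f/2.8 → f/2 → f/1.4 — 4 stops opened up (brighter).
Need 4 stops darker from the shutter speed: 1/30 → 1/60 → 1/125 → 1/250 → 1/500.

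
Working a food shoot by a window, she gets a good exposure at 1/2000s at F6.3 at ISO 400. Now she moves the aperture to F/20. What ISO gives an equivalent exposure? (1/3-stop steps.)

ISO 4000

Aperture: f/6.3 → f/7.1 → f/8 → f/9 → f/10 → f/11 → f/13 → f/14 → f/16 → f/18 → f/20 — 3 1/3 stops narrower (darker).
Need 3 1/3 stops brighter from the ISO: 400 → 500 → 640 → 800 → 1000 → 1250 → 1600 → 2000 → 2500 → 3200 → 4000.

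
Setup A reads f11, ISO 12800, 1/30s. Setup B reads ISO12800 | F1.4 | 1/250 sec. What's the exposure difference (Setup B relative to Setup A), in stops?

Aperture: f/11 → f/8 → f/5.6 → f/4 → f/2.8 → f/2 → f/1.4 — 6 stops opened up (brighter).
Shutter speed: 1/30 → 1/60 → 1/125 → 1/250 — 3 stops shorter (darker).
ISO: unchanged.
Net: +6 −3 = +3 stops.

3 stops brighter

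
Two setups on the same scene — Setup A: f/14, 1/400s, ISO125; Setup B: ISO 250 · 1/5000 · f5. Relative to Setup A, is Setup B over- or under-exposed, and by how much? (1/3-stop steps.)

Aperture: f/14 → f/13 → f/11 → f/10 → f/9 → f/8 → f/7.1 → f/6.3 → f/5.6 → f/5 — 3 stops opened up (brighter).
Shutter speed: 1/400 → 1/500 → 1/640 → 1/800 → 1/1000 → 1/1250 → 1/1600 → 1/2000 → 1/2500 → 1/3200 → 1/4000 → 1/5000 — 3 2/3 stops faster (darker).
ISO: 125 → 160 → 200 → 250 — 1 stop raised (brighter).
Net: +3 −3 2/3 +1 = +1/3 stops.

1/3 stop brighter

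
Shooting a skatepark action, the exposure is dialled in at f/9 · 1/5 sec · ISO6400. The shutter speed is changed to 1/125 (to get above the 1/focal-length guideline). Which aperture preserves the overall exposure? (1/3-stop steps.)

Shutter speed: 1/5 → 1/6 → 1/8 → 1/10 → 1/13 → 1/15 → 1/20 → 1/25 → 1/30 → 1/40 → 1/50 → 1/60 → 1/80 → 1/100 → 1/125 — 4 2/3 stops faster (darker).
Need 4 2/3 stops brighter from the aperture: f/9 → f/8 → f/7.1 → f/6.3 → f/5.6 → f/5 → f/4.5 → f/4 → f/3.5 → f/3.2 → f/2.8 → f/2.5 → f/2.2 → f/2 → f/1.8.

f/1.8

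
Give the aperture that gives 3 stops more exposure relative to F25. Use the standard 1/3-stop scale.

Aperture: f/25 → f/22 → f/20 → f/18 → f/16 → f/14 → f/13 → f/11 → f/10 → f/9 — 3 stops larger aperture (brighter).

f/9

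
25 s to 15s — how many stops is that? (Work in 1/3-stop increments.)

2/3 stop

25 → 20 → 15 — count the steps: 2 third-stops = 2/3 stop.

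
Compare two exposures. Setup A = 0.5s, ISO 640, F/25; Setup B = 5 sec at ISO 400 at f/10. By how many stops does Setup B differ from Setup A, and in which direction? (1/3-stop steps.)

5 1/3 stops brighter

Aperture: f/25 → f/22 → f/20 → f/18 → f/16 → f/14 → f/13 → f/11 → f/10 — 2 2/3 stops larger aperture (brighter).
Shutter speed: 0.5 → 0.6 → 0.8 → 1 → 1.3 → 1.6 → 2 → 2.5 → 3.2 → 4 → 5 — 3 1/3 stops slower (brighter).
ISO: 640 → 500 → 400 — 2/3 stop dropped (darker).
Net: +2 2/3 +3 1/3 −2/3 = +5 1/3 stops.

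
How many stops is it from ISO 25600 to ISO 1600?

25600 → 12800 → 6400 → 3200 → 1600 — count the steps: 4 stops.

4 stops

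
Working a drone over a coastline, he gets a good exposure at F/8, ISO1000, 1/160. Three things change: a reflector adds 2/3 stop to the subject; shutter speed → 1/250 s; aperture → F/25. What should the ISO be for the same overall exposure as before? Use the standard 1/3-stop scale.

ISO 10000

Scene light: 2/3 stop brighter.
Shutter speed: 1/160 → 1/200 → 1/250 — 2/3 stop faster (darker).
Aperture: f/8 → f/9 → f/10 → f/11 → f/13 → f/14 → f/16 → f/18 → f/20 → f/22 → f/25 — 3 1/3 stops stopped down (darker).
Net so far: 3 1/3 stops darker. ISO: 1000 → 1250 → 1600 → 2000 → 2500 → 3200 → 4000 → 5000 → 6400 → 8000 → 10000.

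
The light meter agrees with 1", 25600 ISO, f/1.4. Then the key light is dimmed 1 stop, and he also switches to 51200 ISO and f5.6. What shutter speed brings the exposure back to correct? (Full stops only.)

Scene light: 1 stop darker.
ISO: 25600 → 51200 — 1 stop higher (brighter).
Aperture: f/1.4 → f/2 → f/2.8 → f/4 → f/5.6 — 4 stops stopped down (darker).
Net so far: 4 stops darker. Shutter speed: 1 → 2 → 4 → 8 → 15.

15 s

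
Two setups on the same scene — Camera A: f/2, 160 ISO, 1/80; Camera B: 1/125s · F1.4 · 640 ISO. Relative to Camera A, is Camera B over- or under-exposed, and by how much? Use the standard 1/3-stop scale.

Aperture: f/2 → f/1.8 → f/1.6 → f/1.4 — 1 stop larger aperture (brighter).
Shutter speed: 1/80 → 1/100 → 1/125 — 2/3 stop shorter (darker).
ISO: 160 → 200 → 250 → 320 → 400 → 500 → 640 — 2 stops higher (brighter).
Net: +1 −2/3 +2 = +2 1/3 stops.

2 1/3 stops brighter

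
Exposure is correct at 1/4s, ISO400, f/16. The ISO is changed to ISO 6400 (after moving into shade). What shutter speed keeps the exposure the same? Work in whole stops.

ISO: 400 → 800 → 1600 → 3200 → 6400 — 4 stops higher (brighter).
Need 4 stops darker from the shutter speed: 1/4 → 1/8 → 1/15 → 1/30 → 1/60.

1/60s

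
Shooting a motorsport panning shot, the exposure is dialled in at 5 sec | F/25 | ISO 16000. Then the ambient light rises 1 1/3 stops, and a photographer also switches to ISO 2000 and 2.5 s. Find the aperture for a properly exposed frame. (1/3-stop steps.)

Scene light: 1 1/3 stops brighter.
ISO: 16000 → 12800 → 10000 → 8000 → 6400 → 5000 → 4000 → 3200 → 2500 → 2000 — 3 stops dropped (darker).
Shutter speed: 5 → 4 → 3.2 → 2.5 — 1 stop faster (darker).
Net so far: 2 2/3 stops darker. Aperture: f/25 → f/22 → f/20 → f/18 → f/16 → f/14 → f/13 → f/11 → f/10.

f/10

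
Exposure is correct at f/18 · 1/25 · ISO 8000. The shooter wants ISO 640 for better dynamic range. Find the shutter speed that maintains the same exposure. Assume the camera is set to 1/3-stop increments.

ISO: 8000 → 6400 → 5000 → 4000 → 3200 → 2500 → 2000 → 1600 → 1250 → 1000 → 800 → 640 — 3 2/3 stops dropped (darker).
Need 3 2/3 stops brighter from the shutter speed: 1/25 → 1/20 → 1/15 → 1/13 → 1/10 → 1/8 → 1/6 → 1/5 → 1/4 → 0.3 → 0.4 → 0.5.

0.5 s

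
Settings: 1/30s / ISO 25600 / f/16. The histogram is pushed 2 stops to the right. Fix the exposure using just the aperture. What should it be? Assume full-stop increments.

Overexposed by 2 stops → need 2 stops darker.
Aperture: f/16 → f/22 → f/32.

f/32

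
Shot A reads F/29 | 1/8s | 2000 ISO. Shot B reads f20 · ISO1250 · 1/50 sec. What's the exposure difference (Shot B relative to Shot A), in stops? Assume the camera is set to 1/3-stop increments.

Aperture: f/29 → f/25 → f/22 → f/20 — 1 stop larger aperture (brighter).
Shutter speed: 1/8 → 1/10 → 1/13 → 1/15 → 1/20 → 1/25 → 1/30 → 1/40 → 1/50 — 2 2/3 stops shorter (darker).
ISO: 2000 → 1600 → 1250 — 2/3 stop lower (darker).
Net: +1 −2 2/3 −2/3 = −2 1/3 stops.

2 1/3 stops darker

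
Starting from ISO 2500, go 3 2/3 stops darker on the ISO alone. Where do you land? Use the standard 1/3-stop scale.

ISO: 2500 → 2000 → 1600 → 1250 → 1000 → 800 → 640 → 500 → 400 → 320 → 250 → 200 — 3 2/3 stops lower (darker).

ISO 200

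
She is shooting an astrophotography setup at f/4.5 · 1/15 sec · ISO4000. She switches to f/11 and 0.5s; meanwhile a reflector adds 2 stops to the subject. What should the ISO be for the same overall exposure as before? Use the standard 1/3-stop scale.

ISO 800

Scene light: 2 stops brighter.
Aperture: f/4.5 → f/5 → f/5.6 → f/6.3 → f/7.1 → f/8 → f/9 → f/10 → f/11 — 2 2/3 stops stopped down (darker).
Shutter speed: 1/15 → 1/13 → 1/10 → 1/8 → 1/6 → 1/5 → 1/4 → 0.3 → 0.4 → 0.5 — 3 stops longer (brighter).
Net so far: 2 1/3 stops brighter. ISO: 4000 → 3200 → 2500 → 2000 → 1600 → 1250 → 1000 → 800.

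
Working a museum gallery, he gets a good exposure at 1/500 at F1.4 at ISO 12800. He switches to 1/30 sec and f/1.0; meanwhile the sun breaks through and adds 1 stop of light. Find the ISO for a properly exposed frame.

ISO 200

Scene light: 1 stop brighter.
Shutter speed: 1/500 → 1/250 → 1/125 → 1/60 → 1/30 — 4 stops slower (brighter).
Aperture: f/1.4 → f/1.0 — 1 stop wider (brighter).
Net so far: 6 stops brighter. ISO: 12800 → 6400 → 3200 → 1600 → 800 → 400 → 200.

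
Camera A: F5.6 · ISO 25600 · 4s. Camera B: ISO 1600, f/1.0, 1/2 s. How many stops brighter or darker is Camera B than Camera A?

2 stops darker

Aperture: f/5.6 → f/4 → f/2.8 → f/2 → f/1.4 → f/1.0 — 5 stops larger aperture (brighter).
Shutter speed: 4 → 2 → 1 → 1/2 — 3 stops faster (darker).
ISO: 25600 → 12800 → 6400 → 3200 → 1600 — 4 stops lower (darker).
Net: +5 −3 −4 = −2 stops.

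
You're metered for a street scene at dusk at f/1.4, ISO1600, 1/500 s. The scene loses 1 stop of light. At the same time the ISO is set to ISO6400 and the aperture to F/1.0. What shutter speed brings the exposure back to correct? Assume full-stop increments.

Scene light: 1 stop darker.
ISO: 1600 → 3200 → 6400 — 2 stops raised (brighter).
Aperture: f/1.4 → f/1.0 — 1 stop wider (brighter).
Net so far: 2 stops brighter. Shutter speed: 1/500 → 1/1000 → 1/2000.

1/2000s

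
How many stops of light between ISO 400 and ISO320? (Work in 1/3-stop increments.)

1/3 stop

400 → 320 — count the steps: 1 third-stops = 1/3 stop.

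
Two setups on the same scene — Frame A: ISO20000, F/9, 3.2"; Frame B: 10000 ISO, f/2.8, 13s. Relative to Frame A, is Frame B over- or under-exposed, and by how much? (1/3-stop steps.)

Aperture: f/9 → f/8 → f/7.1 → f/6.3 → f/5.6 → f/5 → f/4.5 → f/4 → f/3.5 → f/3.2 → f/2.8 — 3 1/3 stops larger aperture (brighter).
Shutter speed: 3.2 → 4 → 5 → 6 → 8 → 10 → 13 — 2 stops longer (brighter).
ISO: 20000 → 16000 → 12800 → 10000 — 1 stop dropped (darker).
Net: +3 1/3 +2 −1 = +4 1/3 stops.

4 1/3 stops brighter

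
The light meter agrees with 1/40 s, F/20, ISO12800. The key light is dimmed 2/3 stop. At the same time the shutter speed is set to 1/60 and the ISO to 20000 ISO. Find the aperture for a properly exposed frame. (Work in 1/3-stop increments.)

Scene light: 2/3 stop darker.
Shutter speed: 1/40 → 1/50 → 1/60 — 2/3 stop faster (darker).
ISO: 12800 → 16000 → 20000 — 2/3 stop higher (brighter).
Net so far: 2/3 stop darker. Aperture: f/20 → f/18 → f/16.

f/16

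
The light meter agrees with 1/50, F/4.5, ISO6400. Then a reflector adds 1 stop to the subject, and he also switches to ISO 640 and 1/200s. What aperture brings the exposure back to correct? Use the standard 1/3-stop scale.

Scene light: 1 stop brighter.
ISO: 6400 → 5000 → 4000 → 3200 → 2500 → 2000 → 1600 → 1250 → 1000 → 800 → 640 — 3 1/3 stops dropped (darker).
Shutter speed: 1/50 → 1/60 → 1/80 → 1/100 → 1/125 → 1/160 → 1/200 — 2 stops faster (darker).
Net so far: 4 1/3 stops darker. Aperture: f/4.5 → f/4 → f/3.5 → f/3.2 → f/2.8 → f/2.5 → f/2.2 → f/2 → f/1.8 → f/1.6 → f/1.4 → f/1.2 → f/1.1 → f/1.0.

f/1.0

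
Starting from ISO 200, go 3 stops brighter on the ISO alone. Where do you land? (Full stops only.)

ISO 1600

ISO: 200 → 400 → 800 → 1600 — 3 stops raised (brighter).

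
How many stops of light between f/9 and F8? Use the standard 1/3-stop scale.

1/3 stop

f/9 → f/8 — count the steps: 1 third-stops = 1/3 stop.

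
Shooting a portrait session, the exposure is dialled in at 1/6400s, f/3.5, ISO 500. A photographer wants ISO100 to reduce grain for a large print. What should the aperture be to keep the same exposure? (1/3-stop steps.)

ISO: 500 → 400 → 320 → 250 → 200 → 160 → 125 → 100 — 2 1/3 stops lower (darker).
Need 2 1/3 stops brighter from the aperture: f/3.5 → f/3.2 → f/2.8 → f/2.5 → f/2.2 → f/2 → f/1.8 → f/1.6.

f/1.6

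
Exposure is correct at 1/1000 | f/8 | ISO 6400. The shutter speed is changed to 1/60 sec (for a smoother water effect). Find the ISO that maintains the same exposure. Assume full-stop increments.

ISO 400

Shutter speed: 1/1000 → 1/500 → 1/250 → 1/125 → 1/60 — 4 stops slower (brighter).
Need 4 stops darker from the ISO: 6400 → 3200 → 1600 → 800 → 400.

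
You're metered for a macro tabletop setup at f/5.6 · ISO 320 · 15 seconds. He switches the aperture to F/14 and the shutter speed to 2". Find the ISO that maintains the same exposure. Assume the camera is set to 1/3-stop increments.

Aperture: f/5.6 → f/6.3 → f/7.1 → f/8 → f/9 → f/10 → f/11 → f/13 → f/14 — 2 2/3 stops stopped down (darker).
Shutter speed: 15 → 13 → 10 → 8 → 6 → 5 → 4 → 3.2 → 2.5 → 2 — 3 stops faster (darker).
Net change so far: 5 2/3 stops darker. Offset with the ISO: 320 → 400 → 500 → 640 → 800 → 1000 → 1250 → 1600 → 2000 → 2500 → 3200 → 4000 → 5000 → 6400 → 8000 → 10000 → 12800 → 16000.

ISO 16000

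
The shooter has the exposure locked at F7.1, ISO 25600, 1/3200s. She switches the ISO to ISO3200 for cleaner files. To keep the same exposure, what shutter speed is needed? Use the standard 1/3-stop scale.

1/400s

ISO: 25600 → 20000 → 16000 → 12800 → 10000 → 8000 → 6400 → 5000 → 4000 → 3200 — 3 stops dropped (darker).
Need 3 stops brighter from the shutter speed: 1/3200 → 1/2500 → 1/2000 → 1/1600 → 1/1250 → 1/1000 → 1/800 → 1/640 → 1/500 → 1/400.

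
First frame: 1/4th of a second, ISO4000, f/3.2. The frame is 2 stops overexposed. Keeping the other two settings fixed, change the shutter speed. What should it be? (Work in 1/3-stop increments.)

Overexposed by 2 stops → need 2 stops darker.
Shutter speed: 1/4 → 1/5 → 1/6 → 1/8 → 1/10 → 1/13 → 1/15.

1/15s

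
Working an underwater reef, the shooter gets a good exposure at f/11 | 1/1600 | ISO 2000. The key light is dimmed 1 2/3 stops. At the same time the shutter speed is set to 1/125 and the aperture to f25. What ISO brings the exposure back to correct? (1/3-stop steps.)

ISO 2500

Scene light: 1 2/3 stops darker.
Shutter speed: 1/1600 → 1/1250 → 1/1000 → 1/800 → 1/640 → 1/500 → 1/400 → 1/320 → 1/250 → 1/200 → 1/160 → 1/125 — 3 2/3 stops longer (brighter).
Aperture: f/11 → f/13 → f/14 → f/16 → f/18 → f/20 → f/22 → f/25 — 2 1/3 stops smaller aperture (darker).
Net so far: 1/3 stop darker. ISO: 2000 → 2500.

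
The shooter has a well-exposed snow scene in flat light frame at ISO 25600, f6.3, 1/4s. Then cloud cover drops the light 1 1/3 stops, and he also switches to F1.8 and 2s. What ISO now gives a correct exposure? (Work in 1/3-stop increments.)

ISO 640

Scene light: 1 1/3 stops darker.
Aperture: f/6.3 → f/5.6 → f/5 → f/4.5 → f/4 → f/3.5 → f/3.2 → f/2.8 → f/2.5 → f/2.2 → f/2 → f/1.8 — 3 2/3 stops wider (brighter).
Shutter speed: 1/4 → 0.3 → 0.4 → 0.5 → 0.6 → 0.8 → 1 → 1.3 → 1.6 → 2 — 3 stops longer (brighter).
Net so far: 5 1/3 stops brighter. ISO: 25600 → 20000 → 16000 → 12800 → 10000 → 8000 → 6400 → 5000 → 4000 → 3200 → 2500 → 2000 → 1600 → 1250 → 1000 → 800 → 640.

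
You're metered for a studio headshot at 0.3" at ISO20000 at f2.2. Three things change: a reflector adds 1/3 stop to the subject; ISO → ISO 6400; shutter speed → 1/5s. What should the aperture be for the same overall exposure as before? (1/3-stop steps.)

Scene light: 1/3 stop brighter.
ISO: 20000 → 16000 → 12800 → 10000 → 8000 → 6400 — 1 2/3 stops lower (darker).
Shutter speed: 0.3 → 1/4 → 1/5 — 2/3 stop shorter (darker).
Net so far: 2 stops darker. Aperture: f/2.2 → f/2 → f/1.8 → f/1.6 → f/1.4 → f/1.2 → f/1.1.

f/1.1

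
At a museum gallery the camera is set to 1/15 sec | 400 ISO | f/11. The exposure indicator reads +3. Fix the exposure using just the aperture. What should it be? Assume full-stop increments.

Overexposed by 3 stops → need 3 stops darker.
Aperture: f/11 → f/16 → f/22 → f/32.

f/32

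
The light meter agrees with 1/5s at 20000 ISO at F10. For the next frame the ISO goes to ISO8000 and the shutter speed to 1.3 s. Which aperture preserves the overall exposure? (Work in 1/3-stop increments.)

ISO: 20000 → 16000 → 12800 → 10000 → 8000 — 1 1/3 stops lower (darker).
Shutter speed: 1/5 → 1/4 → 0.3 → 0.4 → 0.5 → 0.6 → 0.8 → 1 → 1.3 — 2 2/3 stops longer (brighter).
Net change so far: 1 1/3 stops brighter. Offset with the aperture: f/10 → f/11 → f/13 → f/14 → f/16.

f/16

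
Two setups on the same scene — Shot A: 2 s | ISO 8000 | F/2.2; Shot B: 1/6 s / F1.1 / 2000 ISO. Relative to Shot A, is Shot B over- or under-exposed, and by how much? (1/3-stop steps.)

3 2/3 stops darker

Aperture: f/2.2 → f/2 → f/1.8 → f/1.6 → f/1.4 → f/1.2 → f/1.1 — 2 stops larger aperture (brighter).
Shutter speed: 2 → 1.6 → 1.3 → 1 → 0.8 → 0.6 → 0.5 → 0.4 → 0.3 → 1/4 → 1/5 → 1/6 — 3 2/3 stops faster (darker).
ISO: 8000 → 6400 → 5000 → 4000 → 3200 → 2500 → 2000 — 2 stops dropped (darker).
Net: +2 −3 2/3 −2 = −3 2/3 stops.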